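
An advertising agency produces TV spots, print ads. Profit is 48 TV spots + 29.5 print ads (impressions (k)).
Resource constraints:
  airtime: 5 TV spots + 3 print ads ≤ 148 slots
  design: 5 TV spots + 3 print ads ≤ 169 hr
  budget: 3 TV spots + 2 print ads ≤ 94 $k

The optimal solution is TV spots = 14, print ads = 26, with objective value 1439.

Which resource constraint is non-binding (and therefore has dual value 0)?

design

airtime: 148/148 (binding)
design: 148/169 (slack 21)
budget: 94/94 (binding)
By complementary slackness, a constraint with positive slack has shadow price 0 → design.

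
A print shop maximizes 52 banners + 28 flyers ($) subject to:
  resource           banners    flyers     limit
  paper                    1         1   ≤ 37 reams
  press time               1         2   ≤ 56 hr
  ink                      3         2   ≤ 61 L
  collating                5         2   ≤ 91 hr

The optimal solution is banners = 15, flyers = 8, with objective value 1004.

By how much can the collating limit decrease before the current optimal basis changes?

25

Binding constraints: ink, collating. The basis is B = [[3,2],[5,2]] with det -4.
Per unit decrease in collating, x* moves by d = (-0.5, 0.75).
The basis stays optimal until press time becomes binding; allowable decrease = 25 hr.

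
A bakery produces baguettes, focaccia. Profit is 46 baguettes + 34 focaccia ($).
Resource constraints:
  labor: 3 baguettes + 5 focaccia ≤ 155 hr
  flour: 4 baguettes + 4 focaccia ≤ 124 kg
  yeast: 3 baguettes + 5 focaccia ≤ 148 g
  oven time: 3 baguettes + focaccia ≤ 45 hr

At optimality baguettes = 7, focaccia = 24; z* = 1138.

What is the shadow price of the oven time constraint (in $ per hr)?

6

Check each constraint at x*: labor 141/155 (slack 14); flour 124/124 (tight); yeast 141/148 (slack 7); oven time 45/45 (tight).
Slack constraints have shadow price 0 (complementary slackness).
Dual feasibility on the basic columns requires 4·y_flour + 3·y_oven time = 46, 4·y_flour + 1·y_oven time = 34.
→ y_flour = 7 and y_oven time = 6.
Shadow price of oven time = 6.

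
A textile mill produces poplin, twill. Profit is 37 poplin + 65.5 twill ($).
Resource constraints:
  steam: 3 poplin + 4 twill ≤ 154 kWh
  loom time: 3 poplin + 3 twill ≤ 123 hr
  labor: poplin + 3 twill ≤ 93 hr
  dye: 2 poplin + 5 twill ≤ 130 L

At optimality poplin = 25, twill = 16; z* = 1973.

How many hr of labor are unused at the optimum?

labor used = 1·25 + 3·16 = 73; slack = 93 − 73 = 20.

20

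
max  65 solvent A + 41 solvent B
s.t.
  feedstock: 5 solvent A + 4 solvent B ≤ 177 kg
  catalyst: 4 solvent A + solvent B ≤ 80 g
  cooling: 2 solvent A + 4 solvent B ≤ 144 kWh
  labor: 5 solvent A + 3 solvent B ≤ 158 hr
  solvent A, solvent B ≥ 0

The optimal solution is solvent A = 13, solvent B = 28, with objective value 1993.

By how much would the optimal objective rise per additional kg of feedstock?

Binding: feedstock and catalyst. Non-binding: cooling (6 unused), labor (9 unused).
By complementary slackness, y = 0 for the non-binding constraints.
From A_Bᵀ y = c: 5·y_feedstock + 4·y_catalyst = 65; 4·y_feedstock + 1·y_catalyst = 41.
This yields shadow prices y_feedstock = 9, y_catalyst = 5.
Shadow price of feedstock = 9.

9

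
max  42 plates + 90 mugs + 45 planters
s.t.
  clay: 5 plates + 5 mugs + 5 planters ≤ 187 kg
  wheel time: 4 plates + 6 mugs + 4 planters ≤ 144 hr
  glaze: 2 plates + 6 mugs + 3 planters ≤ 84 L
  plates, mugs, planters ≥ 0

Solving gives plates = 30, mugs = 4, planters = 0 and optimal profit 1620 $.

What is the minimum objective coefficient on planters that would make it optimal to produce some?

51

At the optimum: clay uses 170 of 187 (slack = 17); wheel time uses 144 of 144 (binding); glaze uses 84 of 84 (binding).
Since clay is not tight, its dual is 0.
The binding rows give the dual system: 4·y_wheel time + 2·y_glaze = 42 and 6·y_wheel time + 6·y_glaze = 90.
→ y_wheel time = 6 and y_glaze = 9.
planters enters the basis when its profit ≥ yᵀa₃ = 6·4 + 9·3 = 51.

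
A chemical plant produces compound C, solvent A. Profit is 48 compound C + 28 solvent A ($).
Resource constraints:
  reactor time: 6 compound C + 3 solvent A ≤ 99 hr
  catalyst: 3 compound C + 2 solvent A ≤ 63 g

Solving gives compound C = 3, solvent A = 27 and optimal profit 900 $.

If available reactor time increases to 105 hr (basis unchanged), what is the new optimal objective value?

Check each constraint at x*: reactor time 99/99 (tight); catalyst 63/63 (tight).
The binding rows give the dual system: 6·y_reactor time + 3·y_catalyst = 48 and 3·y_reactor time + 2·y_catalyst = 28.
Solving: y_reactor time = 4, y_catalyst = 8.
Δz = y_reactor time·Δb = 4 × (6) = 24, so new z* = 900 + 24 = 924.

924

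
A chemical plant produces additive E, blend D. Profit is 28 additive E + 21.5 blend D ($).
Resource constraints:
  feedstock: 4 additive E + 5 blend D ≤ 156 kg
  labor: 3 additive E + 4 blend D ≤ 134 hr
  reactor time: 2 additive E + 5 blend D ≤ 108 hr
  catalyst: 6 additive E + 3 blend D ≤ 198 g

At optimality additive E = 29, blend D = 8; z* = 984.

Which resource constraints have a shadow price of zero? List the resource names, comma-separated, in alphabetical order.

feedstock: 156/156 (binding)
labor: 119/134 (slack 15)
reactor time: 98/108 (slack 10)
catalyst: 198/198 (binding)
By complementary slackness, a constraint with positive slack has shadow price 0 → labor, reactor time.

labor, reactor time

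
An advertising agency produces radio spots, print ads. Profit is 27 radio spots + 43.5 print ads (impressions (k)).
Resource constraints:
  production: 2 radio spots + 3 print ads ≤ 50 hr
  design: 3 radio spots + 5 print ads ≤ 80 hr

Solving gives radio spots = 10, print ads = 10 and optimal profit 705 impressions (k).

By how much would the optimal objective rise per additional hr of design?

Both production and design are binding at x*.
The binding rows give the dual system: 2·y_production + 3·y_design = 27 and 3·y_production + 5·y_design = 43.5.
→ y_production = 4.5 and y_design = 6.
Shadow price of design = 6.

6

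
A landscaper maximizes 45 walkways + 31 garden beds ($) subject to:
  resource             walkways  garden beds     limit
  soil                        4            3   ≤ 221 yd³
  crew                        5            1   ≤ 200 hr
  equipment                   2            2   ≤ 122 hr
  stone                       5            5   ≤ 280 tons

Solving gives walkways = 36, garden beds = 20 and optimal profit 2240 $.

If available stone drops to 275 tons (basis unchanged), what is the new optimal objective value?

2212.5

Check each constraint at x*: soil 204/221 (slack 17); crew 200/200 (tight); equipment 112/122 (slack 10); stone 280/280 (tight).
By complementary slackness, y = 0 for the non-binding constraints.
Dual feasibility on the basic columns requires 5·y_crew + 5·y_stone = 45, 1·y_crew + 5·y_stone = 31.
→ y_crew = 3.5 and y_stone = 5.5.
Δz = y_stone·Δb = 5.5 × (-5) = -27.5, so new z* = 2240 − 27.5 = 2212.5.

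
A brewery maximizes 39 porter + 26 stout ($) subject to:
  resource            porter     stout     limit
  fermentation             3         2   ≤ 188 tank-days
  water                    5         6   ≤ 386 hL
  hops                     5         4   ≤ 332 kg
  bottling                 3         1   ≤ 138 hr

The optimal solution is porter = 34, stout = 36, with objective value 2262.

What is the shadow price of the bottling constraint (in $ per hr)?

Binding: water and bottling. Non-binding: fermentation (14 unused), hops (18 unused).
Slack constraints have shadow price 0 (complementary slackness).
Dual feasibility on the basic columns requires 5·y_water + 3·y_bottling = 39, 6·y_water + 1·y_bottling = 26.
This yields shadow prices y_water = 3, y_bottling = 8.
Shadow price of bottling = 8.

8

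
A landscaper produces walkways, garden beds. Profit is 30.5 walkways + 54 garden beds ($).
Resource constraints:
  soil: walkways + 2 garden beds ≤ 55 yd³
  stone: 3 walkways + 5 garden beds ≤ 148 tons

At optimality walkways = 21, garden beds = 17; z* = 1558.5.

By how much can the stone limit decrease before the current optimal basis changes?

Binding constraints: soil, stone. The basis is B = [[1,2],[3,5]] with det -1.
Per unit decrease in stone, x* moves by d = (-2, 1).
The basis stays optimal until walkways reaches 0; allowable decrease = 10.5 tons.

10.5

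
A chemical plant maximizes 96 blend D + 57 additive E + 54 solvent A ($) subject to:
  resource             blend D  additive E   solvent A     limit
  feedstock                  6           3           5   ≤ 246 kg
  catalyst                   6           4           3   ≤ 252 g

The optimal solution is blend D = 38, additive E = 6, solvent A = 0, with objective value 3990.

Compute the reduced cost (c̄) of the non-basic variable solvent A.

-8

Check each constraint at x*: feedstock 246/246 (tight); catalyst 252/252 (tight).
Dual feasibility on the basic columns requires 6·y_feedstock + 6·y_catalyst = 96, 3·y_feedstock + 4·y_catalyst = 57.
Solving: y_feedstock = 7, y_catalyst = 9.
Reduced cost of solvent A: c₃ − yᵀa₃ = 54 − (7·5 + 9·3) = 54 − 62 = -8.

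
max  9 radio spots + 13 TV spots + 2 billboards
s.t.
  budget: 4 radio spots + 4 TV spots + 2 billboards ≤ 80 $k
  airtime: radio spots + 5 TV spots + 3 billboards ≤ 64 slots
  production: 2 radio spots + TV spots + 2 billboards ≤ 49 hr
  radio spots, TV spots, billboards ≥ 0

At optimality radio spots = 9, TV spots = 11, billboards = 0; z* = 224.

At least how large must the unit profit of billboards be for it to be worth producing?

7

Binding: budget and airtime. Non-binding: production (20 unused).
Since production is not tight, its dual is 0.
The binding rows give the dual system: 4·y_budget + 1·y_airtime = 9 and 4·y_budget + 5·y_airtime = 13.
This yields shadow prices y_budget = 2, y_airtime = 1.
billboards enters the basis when its profit ≥ yᵀa₃ = 2·2 + 1·3 = 7.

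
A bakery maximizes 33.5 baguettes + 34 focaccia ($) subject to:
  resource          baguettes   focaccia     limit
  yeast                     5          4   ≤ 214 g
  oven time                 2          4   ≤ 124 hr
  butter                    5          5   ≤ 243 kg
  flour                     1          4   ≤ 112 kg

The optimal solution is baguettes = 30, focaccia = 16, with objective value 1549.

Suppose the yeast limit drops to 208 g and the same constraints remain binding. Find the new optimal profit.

1516

Check each constraint at x*: yeast 214/214 (tight); oven time 124/124 (tight); butter 230/243 (slack 13); flour 94/112 (slack 18).
Since butter, flour are not tight, their duals are 0.
The binding rows give the dual system: 5·y_yeast + 2·y_oven time = 33.5 and 4·y_yeast + 4·y_oven time = 34.
→ y_yeast = 5.5 and y_oven time = 3.
Δz = y_yeast·Δb = 5.5 × (-6) = -33, so new z* = 1549 − 33 = 1516.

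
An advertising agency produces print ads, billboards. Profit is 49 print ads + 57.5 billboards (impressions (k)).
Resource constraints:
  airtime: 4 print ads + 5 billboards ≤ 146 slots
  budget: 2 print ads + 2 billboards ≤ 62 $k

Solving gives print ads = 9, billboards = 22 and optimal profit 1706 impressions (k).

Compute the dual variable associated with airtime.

Check each constraint at x*: airtime 146/146 (tight); budget 62/62 (tight).
Dual feasibility on the basic columns requires 4·y_airtime + 2·y_budget = 49, 5·y_airtime + 2·y_budget = 57.5.
This yields shadow prices y_airtime = 8.5, y_budget = 7.5.
Shadow price of airtime = 8.5.

8.5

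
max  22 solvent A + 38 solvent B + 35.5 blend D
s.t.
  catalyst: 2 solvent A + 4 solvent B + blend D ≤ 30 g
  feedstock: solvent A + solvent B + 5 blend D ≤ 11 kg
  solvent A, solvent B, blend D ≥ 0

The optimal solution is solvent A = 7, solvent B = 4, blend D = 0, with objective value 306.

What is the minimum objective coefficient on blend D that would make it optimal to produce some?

Check each constraint at x*: catalyst 30/30 (tight); feedstock 11/11 (tight).
The binding rows give the dual system: 2·y_catalyst + 1·y_feedstock = 22 and 4·y_catalyst + 1·y_feedstock = 38.
This yields shadow prices y_catalyst = 8, y_feedstock = 6.
blend D enters the basis when its profit ≥ yᵀa₃ = 8·1 + 6·5 = 38.

38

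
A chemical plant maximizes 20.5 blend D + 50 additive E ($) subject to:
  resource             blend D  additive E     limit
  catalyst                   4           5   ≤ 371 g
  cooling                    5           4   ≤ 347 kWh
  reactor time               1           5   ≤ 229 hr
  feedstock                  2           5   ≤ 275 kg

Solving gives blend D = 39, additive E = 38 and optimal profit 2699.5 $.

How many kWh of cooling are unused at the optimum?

0

cooling used = 5·39 + 4·38 = 347; slack = 347 − 347 = 0.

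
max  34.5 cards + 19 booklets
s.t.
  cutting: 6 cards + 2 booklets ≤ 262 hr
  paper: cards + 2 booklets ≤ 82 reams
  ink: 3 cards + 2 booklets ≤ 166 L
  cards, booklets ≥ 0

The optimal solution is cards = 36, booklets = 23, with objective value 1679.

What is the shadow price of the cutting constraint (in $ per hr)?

5

Check each constraint at x*: cutting 262/262 (tight); paper 82/82 (tight); ink 154/166 (slack 12).
By complementary slackness, y = 0 for the non-binding constraint.
Dual feasibility on the basic columns requires 6·y_cutting + 1·y_paper = 34.5, 2·y_cutting + 2·y_paper = 19.
→ y_cutting = 5 and y_paper = 4.5.
Shadow price of cutting = 5.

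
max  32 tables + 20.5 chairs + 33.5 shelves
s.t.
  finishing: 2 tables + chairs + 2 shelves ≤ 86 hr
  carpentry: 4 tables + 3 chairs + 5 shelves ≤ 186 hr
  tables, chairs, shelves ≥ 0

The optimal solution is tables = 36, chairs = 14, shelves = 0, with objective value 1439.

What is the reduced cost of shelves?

Check each constraint at x*: finishing 86/86 (tight); carpentry 186/186 (tight).
The binding rows give the dual system: 2·y_finishing + 4·y_carpentry = 32 and 1·y_finishing + 3·y_carpentry = 20.5.
→ y_finishing = 7 and y_carpentry = 4.5.
Reduced cost of shelves: c₃ − yᵀa₃ = 33.5 − (7·2 + 4.5·5) = 33.5 − 36.5 = -3.

-3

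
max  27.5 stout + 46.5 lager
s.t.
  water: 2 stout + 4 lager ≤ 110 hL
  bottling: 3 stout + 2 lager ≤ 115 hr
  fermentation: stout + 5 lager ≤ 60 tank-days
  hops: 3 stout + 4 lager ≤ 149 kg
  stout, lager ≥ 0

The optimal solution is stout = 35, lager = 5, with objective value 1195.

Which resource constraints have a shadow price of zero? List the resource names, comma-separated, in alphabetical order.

water: 90/110 (slack 20)
bottling: 115/115 (binding)
fermentation: 60/60 (binding)
hops: 125/149 (slack 24)
By complementary slackness, a constraint with positive slack has shadow price 0 → hops, water.

hops, water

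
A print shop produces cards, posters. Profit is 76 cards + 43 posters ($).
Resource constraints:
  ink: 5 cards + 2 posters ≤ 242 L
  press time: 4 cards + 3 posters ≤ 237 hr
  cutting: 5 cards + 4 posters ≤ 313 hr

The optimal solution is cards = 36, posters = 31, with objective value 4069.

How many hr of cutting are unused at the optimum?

cutting used = 5·36 + 4·31 = 304; slack = 313 − 304 = 9.

9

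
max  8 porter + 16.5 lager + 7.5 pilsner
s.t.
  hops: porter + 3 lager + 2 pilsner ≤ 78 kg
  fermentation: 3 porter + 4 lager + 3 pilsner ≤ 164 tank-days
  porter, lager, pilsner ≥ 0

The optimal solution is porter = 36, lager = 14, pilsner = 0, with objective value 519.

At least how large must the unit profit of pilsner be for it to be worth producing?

At the optimum: hops uses 78 of 78 (binding); fermentation uses 164 of 164 (binding).
Dual feasibility on the basic columns requires 1·y_hops + 3·y_fermentation = 8, 3·y_hops + 4·y_fermentation = 16.5.
This yields shadow prices y_hops = 3.5, y_fermentation = 1.5.
pilsner enters the basis when its profit ≥ yᵀa₃ = 3.5·2 + 1.5·3 = 11.5.

11.5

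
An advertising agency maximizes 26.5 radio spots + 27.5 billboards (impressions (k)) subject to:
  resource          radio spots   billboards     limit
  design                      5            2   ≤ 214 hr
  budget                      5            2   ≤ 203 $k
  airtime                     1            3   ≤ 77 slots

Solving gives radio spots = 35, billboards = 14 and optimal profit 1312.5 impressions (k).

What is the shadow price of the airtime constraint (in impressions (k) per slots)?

Binding: budget and airtime. Non-binding: design (11 unused).
Slack constraints have shadow price 0 (complementary slackness).
Dual feasibility on the basic columns requires 5·y_budget + 1·y_airtime = 26.5, 2·y_budget + 3·y_airtime = 27.5.
Solving: y_budget = 4, y_airtime = 6.5.
Shadow price of airtime = 6.5.

6.5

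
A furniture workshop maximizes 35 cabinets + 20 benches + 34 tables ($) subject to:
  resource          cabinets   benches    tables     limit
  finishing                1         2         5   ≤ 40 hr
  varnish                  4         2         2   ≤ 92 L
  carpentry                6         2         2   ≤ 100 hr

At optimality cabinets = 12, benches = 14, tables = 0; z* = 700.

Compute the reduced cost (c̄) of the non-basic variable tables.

At the optimum: finishing uses 40 of 40 (binding); varnish uses 76 of 92 (slack = 16); carpentry uses 100 of 100 (binding).
Since varnish is not tight, its dual is 0.
Dual feasibility on the basic columns requires 1·y_finishing + 6·y_carpentry = 35, 2·y_finishing + 2·y_carpentry = 20.
This yields shadow prices y_finishing = 5, y_carpentry = 5.
Reduced cost of tables: c₃ − yᵀa₃ = 34 − (5·5 + 5·2) = 34 − 35 = -1.

-1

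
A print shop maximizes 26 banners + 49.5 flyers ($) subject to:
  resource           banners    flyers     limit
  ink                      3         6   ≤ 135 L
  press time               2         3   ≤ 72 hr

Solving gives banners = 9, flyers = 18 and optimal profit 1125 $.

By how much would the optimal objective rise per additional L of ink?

7

Check each constraint at x*: ink 135/135 (tight); press time 72/72 (tight).
From A_Bᵀ y = c: 3·y_ink + 2·y_press time = 26; 6·y_ink + 3·y_press time = 49.5.
→ y_ink = 7 and y_press time = 2.5.
Shadow price of ink = 7.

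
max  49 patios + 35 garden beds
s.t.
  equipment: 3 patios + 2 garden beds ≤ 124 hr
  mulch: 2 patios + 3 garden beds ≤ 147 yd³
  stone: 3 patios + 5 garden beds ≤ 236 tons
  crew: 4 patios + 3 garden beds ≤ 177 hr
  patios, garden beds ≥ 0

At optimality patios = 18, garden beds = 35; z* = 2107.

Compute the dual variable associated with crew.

7

At the optimum: equipment uses 124 of 124 (binding); mulch uses 141 of 147 (slack = 6); stone uses 229 of 236 (slack = 7); crew uses 177 of 177 (binding).
Since mulch, stone are not tight, their duals are 0.
The binding rows give the dual system: 3·y_equipment + 4·y_crew = 49 and 2·y_equipment + 3·y_crew = 35.
This yields shadow prices y_equipment = 7, y_crew = 7.
Shadow price of crew = 7.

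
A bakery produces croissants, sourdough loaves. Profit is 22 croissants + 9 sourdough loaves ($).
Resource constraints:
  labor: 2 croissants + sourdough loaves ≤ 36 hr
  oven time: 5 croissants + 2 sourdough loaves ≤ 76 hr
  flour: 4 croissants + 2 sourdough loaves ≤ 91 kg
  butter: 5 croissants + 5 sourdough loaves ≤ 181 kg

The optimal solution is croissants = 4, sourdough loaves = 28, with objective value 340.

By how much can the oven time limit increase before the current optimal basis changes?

14

Binding constraints: labor, oven time. The basis is B = [[2,1],[5,2]] with det -1.
Per unit increase in oven time, x* moves by d = (1, -2).
The basis stays optimal until sourdough loaves reaches 0; allowable increase = 14 hr.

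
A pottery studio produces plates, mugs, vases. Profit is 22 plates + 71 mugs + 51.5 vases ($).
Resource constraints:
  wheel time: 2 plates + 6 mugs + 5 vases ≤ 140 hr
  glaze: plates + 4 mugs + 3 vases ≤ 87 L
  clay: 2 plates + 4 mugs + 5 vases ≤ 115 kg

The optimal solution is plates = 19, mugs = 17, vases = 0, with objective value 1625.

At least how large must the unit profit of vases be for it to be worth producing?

57.5

At the optimum: wheel time uses 140 of 140 (binding); glaze uses 87 of 87 (binding); clay uses 106 of 115 (slack = 9).
Since clay is not tight, its dual is 0.
The binding rows give the dual system: 2·y_wheel time + 1·y_glaze = 22 and 6·y_wheel time + 4·y_glaze = 71.
This yields shadow prices y_wheel time = 8.5, y_glaze = 5.
vases enters the basis when its profit ≥ yᵀa₃ = 8.5·5 + 5·3 = 57.5.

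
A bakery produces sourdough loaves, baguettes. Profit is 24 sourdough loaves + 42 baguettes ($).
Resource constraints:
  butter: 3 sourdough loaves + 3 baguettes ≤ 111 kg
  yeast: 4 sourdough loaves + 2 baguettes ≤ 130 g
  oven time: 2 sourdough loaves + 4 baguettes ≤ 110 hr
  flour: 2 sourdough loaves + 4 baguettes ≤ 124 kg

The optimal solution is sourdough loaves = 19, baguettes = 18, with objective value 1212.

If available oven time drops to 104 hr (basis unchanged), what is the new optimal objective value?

Binding: butter and oven time. Non-binding: yeast (18 unused), flour (14 unused).
Since yeast, flour are not tight, their duals are 0.
Dual feasibility on the basic columns requires 3·y_butter + 2·y_oven time = 24, 3·y_butter + 4·y_oven time = 42.
This yields shadow prices y_butter = 2, y_oven time = 9.
Δz = y_oven time·Δb = 9 × (-6) = -54, so new z* = 1212 − 54 = 1158.

1158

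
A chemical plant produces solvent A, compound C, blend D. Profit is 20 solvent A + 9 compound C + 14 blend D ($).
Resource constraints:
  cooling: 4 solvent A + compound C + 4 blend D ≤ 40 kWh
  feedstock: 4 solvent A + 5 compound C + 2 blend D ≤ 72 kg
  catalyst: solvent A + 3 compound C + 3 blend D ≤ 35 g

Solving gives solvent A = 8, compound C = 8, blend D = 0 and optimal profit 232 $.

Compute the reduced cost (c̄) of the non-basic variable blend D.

Check each constraint at x*: cooling 40/40 (tight); feedstock 72/72 (tight); catalyst 32/35 (slack 3).
By complementary slackness, y = 0 for the non-binding constraint.
The binding rows give the dual system: 4·y_cooling + 4·y_feedstock = 20 and 1·y_cooling + 5·y_feedstock = 9.
→ y_cooling = 4 and y_feedstock = 1.
Reduced cost of blend D: c₃ − yᵀa₃ = 14 − (4·4 + 1·2) = 14 − 18 = -4.

-4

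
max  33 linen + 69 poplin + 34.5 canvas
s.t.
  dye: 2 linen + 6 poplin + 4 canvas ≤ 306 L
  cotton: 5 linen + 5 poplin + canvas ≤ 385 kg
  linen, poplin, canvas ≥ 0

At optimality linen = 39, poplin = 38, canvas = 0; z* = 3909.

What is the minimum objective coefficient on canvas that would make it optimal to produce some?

At the optimum: dye uses 306 of 306 (binding); cotton uses 385 of 385 (binding).
The binding rows give the dual system: 2·y_dye + 5·y_cotton = 33 and 6·y_dye + 5·y_cotton = 69.
Solving: y_dye = 9, y_cotton = 3.
canvas enters the basis when its profit ≥ yᵀa₃ = 9·4 + 3·1 = 39.

39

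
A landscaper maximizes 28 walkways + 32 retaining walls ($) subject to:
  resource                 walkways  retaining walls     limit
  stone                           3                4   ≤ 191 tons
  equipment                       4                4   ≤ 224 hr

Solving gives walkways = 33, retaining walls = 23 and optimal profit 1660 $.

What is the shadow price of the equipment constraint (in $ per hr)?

At the optimum: stone uses 191 of 191 (binding); equipment uses 224 of 224 (binding).
Dual feasibility on the basic columns requires 3·y_stone + 4·y_equipment = 28, 4·y_stone + 4·y_equipment = 32.
→ y_stone = 4 and y_equipment = 4.
Shadow price of equipment = 4.

4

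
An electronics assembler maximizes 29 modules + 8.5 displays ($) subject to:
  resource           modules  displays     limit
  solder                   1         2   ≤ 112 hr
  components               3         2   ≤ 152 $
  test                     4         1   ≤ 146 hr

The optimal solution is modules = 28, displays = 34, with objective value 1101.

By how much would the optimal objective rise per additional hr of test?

Check each constraint at x*: solder 96/112 (slack 16); components 152/152 (tight); test 146/146 (tight).
By complementary slackness, y = 0 for the non-binding constraint.
The binding rows give the dual system: 3·y_components + 4·y_test = 29 and 2·y_components + 1·y_test = 8.5.
Solving: y_components = 1, y_test = 6.5.
Shadow price of test = 6.5.

6.5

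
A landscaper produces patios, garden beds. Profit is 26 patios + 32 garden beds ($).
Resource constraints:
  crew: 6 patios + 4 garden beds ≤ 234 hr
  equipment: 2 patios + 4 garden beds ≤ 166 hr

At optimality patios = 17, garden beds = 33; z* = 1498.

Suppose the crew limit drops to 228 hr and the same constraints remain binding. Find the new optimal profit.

Check each constraint at x*: crew 234/234 (tight); equipment 166/166 (tight).
The binding rows give the dual system: 6·y_crew + 2·y_equipment = 26 and 4·y_crew + 4·y_equipment = 32.
→ y_crew = 2.5 and y_equipment = 5.5.
Δz = y_crew·Δb = 2.5 × (-6) = -15, so new z* = 1498 − 15 = 1483.

1483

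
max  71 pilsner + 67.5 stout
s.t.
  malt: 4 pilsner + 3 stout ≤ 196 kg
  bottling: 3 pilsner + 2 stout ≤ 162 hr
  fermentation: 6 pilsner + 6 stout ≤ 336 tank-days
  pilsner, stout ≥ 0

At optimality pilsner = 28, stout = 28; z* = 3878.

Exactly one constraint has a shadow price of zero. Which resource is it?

bottling

malt: 196/196 (binding)
bottling: 140/162 (slack 22)
fermentation: 336/336 (binding)
By complementary slackness, a constraint with positive slack has shadow price 0 → bottling.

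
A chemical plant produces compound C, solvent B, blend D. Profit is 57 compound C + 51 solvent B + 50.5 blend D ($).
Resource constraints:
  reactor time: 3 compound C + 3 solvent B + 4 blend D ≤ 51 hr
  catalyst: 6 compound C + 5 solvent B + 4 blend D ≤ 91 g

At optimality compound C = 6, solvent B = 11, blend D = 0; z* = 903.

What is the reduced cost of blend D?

Check each constraint at x*: reactor time 51/51 (tight); catalyst 91/91 (tight).
From A_Bᵀ y = c: 3·y_reactor time + 6·y_catalyst = 57; 3·y_reactor time + 5·y_catalyst = 51.
→ y_reactor time = 7 and y_catalyst = 6.
Reduced cost of blend D: c₃ − yᵀa₃ = 50.5 − (7·4 + 6·4) = 50.5 − 52 = -1.5.

-1.5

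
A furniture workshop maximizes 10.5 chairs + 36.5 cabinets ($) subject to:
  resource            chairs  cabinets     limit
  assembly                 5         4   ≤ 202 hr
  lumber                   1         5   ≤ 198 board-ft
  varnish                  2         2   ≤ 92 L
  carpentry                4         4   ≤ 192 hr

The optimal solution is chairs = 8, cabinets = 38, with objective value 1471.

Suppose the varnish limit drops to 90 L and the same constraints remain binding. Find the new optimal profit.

1467

Check each constraint at x*: assembly 192/202 (slack 10); lumber 198/198 (tight); varnish 92/92 (tight); carpentry 184/192 (slack 8).
Since assembly, carpentry are not tight, their duals are 0.
From A_Bᵀ y = c: 1·y_lumber + 2·y_varnish = 10.5; 5·y_lumber + 2·y_varnish = 36.5.
→ y_lumber = 6.5 and y_varnish = 2.
Δz = y_varnish·Δb = 2 × (-2) = -4, so new z* = 1471 − 4 = 1467.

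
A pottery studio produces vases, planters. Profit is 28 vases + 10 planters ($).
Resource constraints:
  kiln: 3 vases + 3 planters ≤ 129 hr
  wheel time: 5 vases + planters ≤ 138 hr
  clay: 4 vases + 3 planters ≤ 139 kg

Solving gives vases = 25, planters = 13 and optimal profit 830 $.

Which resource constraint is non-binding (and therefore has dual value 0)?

kiln: 114/129 (slack 15)
wheel time: 138/138 (binding)
clay: 139/139 (binding)
By complementary slackness, a constraint with positive slack has shadow price 0 → kiln.

kiln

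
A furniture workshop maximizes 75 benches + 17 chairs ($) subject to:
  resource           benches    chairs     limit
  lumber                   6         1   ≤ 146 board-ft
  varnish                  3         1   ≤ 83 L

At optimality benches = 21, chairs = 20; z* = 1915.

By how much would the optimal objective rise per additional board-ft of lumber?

8

Both lumber and varnish are binding at x*.
The binding rows give the dual system: 6·y_lumber + 3·y_varnish = 75 and 1·y_lumber + 1·y_varnish = 17.
Solving: y_lumber = 8, y_varnish = 9.
Shadow price of lumber = 8.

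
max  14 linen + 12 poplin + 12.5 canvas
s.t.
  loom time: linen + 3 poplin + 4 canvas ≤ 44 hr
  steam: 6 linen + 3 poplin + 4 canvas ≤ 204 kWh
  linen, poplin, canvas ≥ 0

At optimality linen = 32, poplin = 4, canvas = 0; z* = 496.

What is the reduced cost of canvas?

At the optimum: loom time uses 44 of 44 (binding); steam uses 204 of 204 (binding).
From A_Bᵀ y = c: 1·y_loom time + 6·y_steam = 14; 3·y_loom time + 3·y_steam = 12.
Solving: y_loom time = 2, y_steam = 2.
Reduced cost of canvas: c₃ − yᵀa₃ = 12.5 − (2·4 + 2·4) = 12.5 − 16 = -3.5.

-3.5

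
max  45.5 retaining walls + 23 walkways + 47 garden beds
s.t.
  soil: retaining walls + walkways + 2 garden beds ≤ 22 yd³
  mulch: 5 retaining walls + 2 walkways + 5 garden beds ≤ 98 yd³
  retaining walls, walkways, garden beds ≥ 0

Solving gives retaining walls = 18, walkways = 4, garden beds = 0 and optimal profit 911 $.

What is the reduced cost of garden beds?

-6.5

Check each constraint at x*: soil 22/22 (tight); mulch 98/98 (tight).
Dual feasibility on the basic columns requires 1·y_soil + 5·y_mulch = 45.5, 1·y_soil + 2·y_mulch = 23.
Solving: y_soil = 8, y_mulch = 7.5.
Reduced cost of garden beds: c₃ − yᵀa₃ = 47 − (8·2 + 7.5·5) = 47 − 53.5 = -6.5.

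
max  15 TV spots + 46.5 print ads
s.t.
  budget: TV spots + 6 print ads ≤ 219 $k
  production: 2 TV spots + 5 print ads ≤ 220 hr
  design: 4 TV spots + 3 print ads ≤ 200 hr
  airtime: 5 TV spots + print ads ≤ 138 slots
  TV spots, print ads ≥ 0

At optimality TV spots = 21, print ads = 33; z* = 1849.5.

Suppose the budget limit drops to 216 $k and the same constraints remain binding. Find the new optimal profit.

1827

At the optimum: budget uses 219 of 219 (binding); production uses 207 of 220 (slack = 13); design uses 183 of 200 (slack = 17); airtime uses 138 of 138 (binding).
By complementary slackness, y = 0 for the non-binding constraints.
From A_Bᵀ y = c: 1·y_budget + 5·y_airtime = 15; 6·y_budget + 1·y_airtime = 46.5.
→ y_budget = 7.5 and y_airtime = 1.5.
Δz = y_budget·Δb = 7.5 × (-3) = -22.5, so new z* = 1849.5 − 22.5 = 1827.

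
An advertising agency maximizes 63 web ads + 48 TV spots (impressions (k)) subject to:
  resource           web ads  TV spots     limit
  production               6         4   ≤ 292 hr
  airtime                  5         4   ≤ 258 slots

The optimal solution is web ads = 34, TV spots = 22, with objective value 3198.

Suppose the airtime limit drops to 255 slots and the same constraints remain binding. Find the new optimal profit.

Both production and airtime are binding at x*.
The binding rows give the dual system: 6·y_production + 5·y_airtime = 63 and 4·y_production + 4·y_airtime = 48.
This yields shadow prices y_production = 3, y_airtime = 9.
Δz = y_airtime·Δb = 9 × (-3) = -27, so new z* = 3198 − 27 = 3171.

3171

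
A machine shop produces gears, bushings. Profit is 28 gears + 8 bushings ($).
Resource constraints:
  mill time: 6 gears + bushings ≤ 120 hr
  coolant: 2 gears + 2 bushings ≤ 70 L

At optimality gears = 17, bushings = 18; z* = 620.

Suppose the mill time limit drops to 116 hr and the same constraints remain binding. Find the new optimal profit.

At the optimum: mill time uses 120 of 120 (binding); coolant uses 70 of 70 (binding).
From A_Bᵀ y = c: 6·y_mill time + 2·y_coolant = 28; 1·y_mill time + 2·y_coolant = 8.
→ y_mill time = 4 and y_coolant = 2.
Δz = y_mill time·Δb = 4 × (-4) = -16, so new z* = 620 − 16 = 604.

604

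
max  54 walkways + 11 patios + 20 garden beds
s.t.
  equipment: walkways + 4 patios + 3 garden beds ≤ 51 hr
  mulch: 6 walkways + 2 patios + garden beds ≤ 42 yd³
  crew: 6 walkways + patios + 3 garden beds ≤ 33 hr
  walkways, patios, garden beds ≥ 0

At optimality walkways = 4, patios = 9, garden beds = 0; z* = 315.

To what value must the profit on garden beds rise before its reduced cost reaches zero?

Binding: mulch and crew. Non-binding: equipment (11 unused).
Slack constraints have shadow price 0 (complementary slackness).
Dual feasibility on the basic columns requires 6·y_mulch + 6·y_crew = 54, 2·y_mulch + 1·y_crew = 11.
→ y_mulch = 2 and y_crew = 7.
garden beds enters the basis when its profit ≥ yᵀa₃ = 2·1 + 7·3 = 23.

23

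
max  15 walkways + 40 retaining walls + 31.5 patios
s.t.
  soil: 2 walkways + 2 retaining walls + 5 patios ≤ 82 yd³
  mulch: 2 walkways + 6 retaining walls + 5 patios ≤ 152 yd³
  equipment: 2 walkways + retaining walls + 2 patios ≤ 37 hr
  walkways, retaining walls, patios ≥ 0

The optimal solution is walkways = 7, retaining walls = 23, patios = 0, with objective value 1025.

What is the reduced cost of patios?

-3

Binding: mulch and equipment. Non-binding: soil (22 unused).
Since soil is not tight, its dual is 0.
Dual feasibility on the basic columns requires 2·y_mulch + 2·y_equipment = 15, 6·y_mulch + 1·y_equipment = 40.
Solving: y_mulch = 6.5, y_equipment = 1.
Reduced cost of patios: c₃ − yᵀa₃ = 31.5 − (6.5·5 + 1·2) = 31.5 − 34.5 = -3.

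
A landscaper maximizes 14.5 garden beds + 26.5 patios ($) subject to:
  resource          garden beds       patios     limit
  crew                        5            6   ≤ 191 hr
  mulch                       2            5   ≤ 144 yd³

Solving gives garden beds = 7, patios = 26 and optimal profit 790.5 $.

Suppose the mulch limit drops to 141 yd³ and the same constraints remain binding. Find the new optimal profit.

Both crew and mulch are binding at x*.
Dual feasibility on the basic columns requires 5·y_crew + 2·y_mulch = 14.5, 6·y_crew + 5·y_mulch = 26.5.
Solving: y_crew = 1.5, y_mulch = 3.5.
Δz = y_mulch·Δb = 3.5 × (-3) = -10.5, so new z* = 790.5 − 10.5 = 780.

780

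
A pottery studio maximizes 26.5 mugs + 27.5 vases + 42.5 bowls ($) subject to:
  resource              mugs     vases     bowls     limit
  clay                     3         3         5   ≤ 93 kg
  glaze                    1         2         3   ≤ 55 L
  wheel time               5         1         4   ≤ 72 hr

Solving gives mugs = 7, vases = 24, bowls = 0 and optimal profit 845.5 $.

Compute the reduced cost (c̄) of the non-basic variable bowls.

-3

At the optimum: clay uses 93 of 93 (binding); glaze uses 55 of 55 (binding); wheel time uses 59 of 72 (slack = 13).
Since wheel time is not tight, its dual is 0.
Dual feasibility on the basic columns requires 3·y_clay + 1·y_glaze = 26.5, 3·y_clay + 2·y_glaze = 27.5.
This yields shadow prices y_clay = 8.5, y_glaze = 1.
Reduced cost of bowls: c₃ − yᵀa₃ = 42.5 − (8.5·5 + 1·3) = 42.5 − 45.5 = -3.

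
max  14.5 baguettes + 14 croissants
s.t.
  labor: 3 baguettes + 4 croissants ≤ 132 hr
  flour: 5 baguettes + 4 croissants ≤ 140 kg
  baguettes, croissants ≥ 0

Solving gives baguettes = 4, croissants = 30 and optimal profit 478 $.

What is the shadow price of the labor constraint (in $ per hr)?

At the optimum: labor uses 132 of 132 (binding); flour uses 140 of 140 (binding).
From A_Bᵀ y = c: 3·y_labor + 5·y_flour = 14.5; 4·y_labor + 4·y_flour = 14.
Solving: y_labor = 1.5, y_flour = 2.
Shadow price of labor = 1.5.

1.5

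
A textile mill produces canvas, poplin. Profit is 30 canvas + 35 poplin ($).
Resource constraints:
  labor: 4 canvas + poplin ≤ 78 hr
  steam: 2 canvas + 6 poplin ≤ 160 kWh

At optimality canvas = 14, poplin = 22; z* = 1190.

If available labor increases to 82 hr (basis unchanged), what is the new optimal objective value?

Both labor and steam are binding at x*.
The binding rows give the dual system: 4·y_labor + 2·y_steam = 30 and 1·y_labor + 6·y_steam = 35.
Solving: y_labor = 5, y_steam = 5.
Δz = y_labor·Δb = 5 × (4) = 20, so new z* = 1190 + 20 = 1210.

1210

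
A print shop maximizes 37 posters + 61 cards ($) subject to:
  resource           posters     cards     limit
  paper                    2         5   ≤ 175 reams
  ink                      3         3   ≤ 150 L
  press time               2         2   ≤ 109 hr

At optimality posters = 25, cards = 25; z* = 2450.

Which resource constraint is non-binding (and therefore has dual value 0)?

press time

paper: 175/175 (binding)
ink: 150/150 (binding)
press time: 100/109 (slack 9)
By complementary slackness, a constraint with positive slack has shadow price 0 → press time.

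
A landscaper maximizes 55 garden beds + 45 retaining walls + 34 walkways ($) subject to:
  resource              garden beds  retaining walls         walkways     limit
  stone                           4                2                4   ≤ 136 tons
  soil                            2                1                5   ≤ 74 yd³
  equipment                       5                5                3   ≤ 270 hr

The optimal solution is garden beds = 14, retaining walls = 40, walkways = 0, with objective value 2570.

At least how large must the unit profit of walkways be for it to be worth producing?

Binding: stone and equipment. Non-binding: soil (6 unused).
Since soil is not tight, its dual is 0.
Dual feasibility on the basic columns requires 4·y_stone + 5·y_equipment = 55, 2·y_stone + 5·y_equipment = 45.
This yields shadow prices y_stone = 5, y_equipment = 7.
walkways enters the basis when its profit ≥ yᵀa₃ = 5·4 + 7·3 = 41.

41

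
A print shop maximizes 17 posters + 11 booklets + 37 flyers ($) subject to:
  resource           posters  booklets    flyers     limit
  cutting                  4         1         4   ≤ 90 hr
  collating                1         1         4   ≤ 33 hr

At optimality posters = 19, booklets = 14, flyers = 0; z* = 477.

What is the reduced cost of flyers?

-7

Both cutting and collating are binding at x*.
Dual feasibility on the basic columns requires 4·y_cutting + 1·y_collating = 17, 1·y_cutting + 1·y_collating = 11.
→ y_cutting = 2 and y_collating = 9.
Reduced cost of flyers: c₃ − yᵀa₃ = 37 − (2·4 + 9·4) = 37 − 44 = -7.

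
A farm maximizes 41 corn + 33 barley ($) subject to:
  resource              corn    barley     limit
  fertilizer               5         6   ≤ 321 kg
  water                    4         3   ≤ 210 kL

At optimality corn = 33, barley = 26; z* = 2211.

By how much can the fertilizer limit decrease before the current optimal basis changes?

Binding constraints: fertilizer, water. The basis is B = [[5,6],[4,3]] with det -9.
Per unit decrease in fertilizer, x* moves by d = (0.3333, -0.4444).
The basis stays optimal until barley reaches 0; allowable decrease = 58.5 kg.

58.5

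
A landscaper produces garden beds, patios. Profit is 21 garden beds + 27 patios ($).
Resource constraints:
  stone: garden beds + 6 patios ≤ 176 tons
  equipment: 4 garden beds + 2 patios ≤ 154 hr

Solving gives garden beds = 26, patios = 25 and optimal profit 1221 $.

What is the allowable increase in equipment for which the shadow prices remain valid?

Binding constraints: stone, equipment. The basis is B = [[1,6],[4,2]] with det -22.
Per unit increase in equipment, x* moves by d = (0.2727, -0.0455).
The basis stays optimal until patios reaches 0; allowable increase = 550 hr.

550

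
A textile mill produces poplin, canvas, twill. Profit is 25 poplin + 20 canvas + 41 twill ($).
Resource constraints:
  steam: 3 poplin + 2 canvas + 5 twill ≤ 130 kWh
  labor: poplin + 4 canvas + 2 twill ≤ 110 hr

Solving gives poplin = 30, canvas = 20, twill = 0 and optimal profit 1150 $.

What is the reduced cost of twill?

Check each constraint at x*: steam 130/130 (tight); labor 110/110 (tight).
From A_Bᵀ y = c: 3·y_steam + 1·y_labor = 25; 2·y_steam + 4·y_labor = 20.
Solving: y_steam = 8, y_labor = 1.
Reduced cost of twill: c₃ − yᵀa₃ = 41 − (8·5 + 1·2) = 41 − 42 = -1.

-1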